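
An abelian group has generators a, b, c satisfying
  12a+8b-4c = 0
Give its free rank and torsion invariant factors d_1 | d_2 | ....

Answer: M ≅ ℤ^2 ⊕ ℤ/4

Derivation:
rank_ℚ(R)=1; free=3−1=2
SNF(R) diag = [4] → torsion [4]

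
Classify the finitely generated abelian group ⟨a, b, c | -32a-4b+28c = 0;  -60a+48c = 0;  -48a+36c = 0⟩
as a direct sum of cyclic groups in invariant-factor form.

Answer: M ≅ ℤ/4 ⊕ ℤ/12 ⊕ ℤ/12

Derivation:
rank_ℚ(R)=3; free=3−3=0
SNF(R) diag = [4, 12, 12] → torsion [4, 12, 12]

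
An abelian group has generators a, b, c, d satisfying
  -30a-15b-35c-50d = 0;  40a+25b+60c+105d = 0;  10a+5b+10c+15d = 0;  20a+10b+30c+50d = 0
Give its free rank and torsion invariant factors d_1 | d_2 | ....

Answer: M ≅ ℤ/5 ⊕ ℤ/5 ⊕ ℤ/10 ⊕ ℤ/10

Derivation:
rank_ℚ(R)=4; free=4−4=0
SNF(R) diag = [5, 5, 10, 10] → torsion [5, 5, 10, 10]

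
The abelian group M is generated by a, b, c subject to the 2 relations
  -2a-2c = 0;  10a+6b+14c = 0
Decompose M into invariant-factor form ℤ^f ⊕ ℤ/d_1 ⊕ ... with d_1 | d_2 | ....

Answer: M ≅ ℤ^1 ⊕ ℤ/2 ⊕ ℤ/2

Derivation:
rank_ℚ(R)=2; free=3−2=1
SNF(R) diag = [2, 2] → torsion [2, 2]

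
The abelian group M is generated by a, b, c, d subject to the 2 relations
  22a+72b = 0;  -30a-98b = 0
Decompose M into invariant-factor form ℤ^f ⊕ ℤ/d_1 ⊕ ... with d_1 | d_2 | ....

Answer: M ≅ ℤ^2 ⊕ ℤ/2 ⊕ ℤ/2

Derivation:
rank_ℚ(R)=2; free=4−2=2
SNF(R) diag = [2, 2] → torsion [2, 2]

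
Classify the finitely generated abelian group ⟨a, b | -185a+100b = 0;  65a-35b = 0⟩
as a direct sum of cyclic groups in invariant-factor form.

rank_ℚ(R)=2; free=2−2=0
SNF(R) diag = [5, 5] → torsion [5, 5]

Answer: M ≅ ℤ/5 ⊕ ℤ/5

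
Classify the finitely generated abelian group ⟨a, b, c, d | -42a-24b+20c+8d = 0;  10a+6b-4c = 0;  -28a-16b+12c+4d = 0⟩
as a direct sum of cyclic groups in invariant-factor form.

rank_ℚ(R)=3; free=4−3=1
SNF(R) diag = [2, 2, 4] → torsion [2, 2, 4]

Answer: M ≅ ℤ^1 ⊕ ℤ/2 ⊕ ℤ/2 ⊕ ℤ/4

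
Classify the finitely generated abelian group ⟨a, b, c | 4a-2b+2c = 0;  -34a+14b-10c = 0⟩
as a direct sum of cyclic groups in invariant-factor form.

rank_ℚ(R)=2; free=3−2=1
SNF(R) diag = [2, 2] → torsion [2, 2]

Answer: M ≅ ℤ^1 ⊕ ℤ/2 ⊕ ℤ/2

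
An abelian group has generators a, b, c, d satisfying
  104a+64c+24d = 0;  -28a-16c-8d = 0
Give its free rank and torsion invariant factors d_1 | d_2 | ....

rank_ℚ(R)=2; free=4−2=2
SNF(R) diag = [4, 8] → torsion [4, 8]

Answer: M ≅ ℤ^2 ⊕ ℤ/4 ⊕ ℤ/8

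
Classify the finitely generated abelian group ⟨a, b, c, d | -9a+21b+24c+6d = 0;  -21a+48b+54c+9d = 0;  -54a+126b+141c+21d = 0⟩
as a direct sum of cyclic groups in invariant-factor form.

Answer: M ≅ ℤ^1 ⊕ ℤ/3 ⊕ ℤ/3 ⊕ ℤ/3

Derivation:
rank_ℚ(R)=3; free=4−3=1
SNF(R) diag = [3, 3, 3] → torsion [3, 3, 3]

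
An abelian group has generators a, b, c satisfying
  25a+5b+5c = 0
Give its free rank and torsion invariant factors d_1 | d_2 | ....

Answer: M ≅ ℤ^2 ⊕ ℤ/5

Derivation:
rank_ℚ(R)=1; free=3−1=2
SNF(R) diag = [5] → torsion [5]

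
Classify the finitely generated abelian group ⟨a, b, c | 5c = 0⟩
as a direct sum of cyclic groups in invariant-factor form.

rank_ℚ(R)=1; free=3−1=2
SNF(R) diag = [5] → torsion [5]

Answer: M ≅ ℤ^2 ⊕ ℤ/5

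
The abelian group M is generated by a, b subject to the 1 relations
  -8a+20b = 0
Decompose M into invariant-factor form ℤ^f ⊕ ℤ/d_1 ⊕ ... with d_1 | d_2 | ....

rank_ℚ(R)=1; free=2−1=1
SNF(R) diag = [4] → torsion [4]

Answer: M ≅ ℤ^1 ⊕ ℤ/4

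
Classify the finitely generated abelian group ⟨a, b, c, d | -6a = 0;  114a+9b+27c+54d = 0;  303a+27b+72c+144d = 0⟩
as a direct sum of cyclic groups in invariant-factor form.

rank_ℚ(R)=3; free=4−3=1
SNF(R) diag = [3, 9, 18] → torsion [3, 9, 18]

Answer: M ≅ ℤ^1 ⊕ ℤ/3 ⊕ ℤ/9 ⊕ ℤ/18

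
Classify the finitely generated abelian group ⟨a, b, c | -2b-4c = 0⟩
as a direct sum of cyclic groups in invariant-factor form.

Answer: M ≅ ℤ^2 ⊕ ℤ/2

Derivation:
rank_ℚ(R)=1; free=3−1=2
SNF(R) diag = [2] → torsion [2]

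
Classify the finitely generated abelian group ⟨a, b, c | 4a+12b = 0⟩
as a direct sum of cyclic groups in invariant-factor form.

rank_ℚ(R)=1; free=3−1=2
SNF(R) diag = [4] → torsion [4]

Answer: M ≅ ℤ^2 ⊕ ℤ/4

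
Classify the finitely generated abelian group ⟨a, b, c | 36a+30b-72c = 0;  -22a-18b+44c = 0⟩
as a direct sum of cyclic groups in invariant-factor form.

Answer: M ≅ ℤ^1 ⊕ ℤ/2 ⊕ ℤ/6

Derivation:
rank_ℚ(R)=2; free=3−2=1
SNF(R) diag = [2, 6] → torsion [2, 6]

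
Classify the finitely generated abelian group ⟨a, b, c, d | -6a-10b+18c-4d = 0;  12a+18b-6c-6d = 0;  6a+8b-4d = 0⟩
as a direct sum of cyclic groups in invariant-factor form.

Answer: M ≅ ℤ^1 ⊕ ℤ/2 ⊕ ℤ/6 ⊕ ℤ/6

Derivation:
rank_ℚ(R)=3; free=4−3=1
SNF(R) diag = [2, 6, 6] → torsion [2, 6, 6]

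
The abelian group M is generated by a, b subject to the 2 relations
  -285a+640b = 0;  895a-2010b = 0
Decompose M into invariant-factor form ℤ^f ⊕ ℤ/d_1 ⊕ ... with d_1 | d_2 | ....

Answer: M ≅ ℤ/5 ⊕ ℤ/10

Derivation:
rank_ℚ(R)=2; free=2−2=0
SNF(R) diag = [5, 10] → torsion [5, 10]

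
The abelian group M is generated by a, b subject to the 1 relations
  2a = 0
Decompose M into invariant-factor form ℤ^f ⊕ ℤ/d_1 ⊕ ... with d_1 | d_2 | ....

Answer: M ≅ ℤ^1 ⊕ ℤ/2

Derivation:
rank_ℚ(R)=1; free=2−1=1
SNF(R) diag = [2] → torsion [2]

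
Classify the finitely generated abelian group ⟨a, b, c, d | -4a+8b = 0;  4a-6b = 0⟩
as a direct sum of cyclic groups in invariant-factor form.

rank_ℚ(R)=2; free=4−2=2
SNF(R) diag = [2, 4] → torsion [2, 4]

Answer: M ≅ ℤ^2 ⊕ ℤ/2 ⊕ ℤ/4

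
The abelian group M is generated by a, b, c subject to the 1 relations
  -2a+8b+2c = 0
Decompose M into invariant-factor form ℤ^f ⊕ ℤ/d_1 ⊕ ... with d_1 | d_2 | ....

rank_ℚ(R)=1; free=3−1=2
SNF(R) diag = [2] → torsion [2]

Answer: M ≅ ℤ^2 ⊕ ℤ/2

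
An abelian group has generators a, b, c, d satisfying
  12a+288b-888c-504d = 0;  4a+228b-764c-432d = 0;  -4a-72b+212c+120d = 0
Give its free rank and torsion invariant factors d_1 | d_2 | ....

rank_ℚ(R)=3; free=4−3=1
SNF(R) diag = [4, 12, 36] → torsion [4, 12, 36]

Answer: M ≅ ℤ^1 ⊕ ℤ/4 ⊕ ℤ/12 ⊕ ℤ/36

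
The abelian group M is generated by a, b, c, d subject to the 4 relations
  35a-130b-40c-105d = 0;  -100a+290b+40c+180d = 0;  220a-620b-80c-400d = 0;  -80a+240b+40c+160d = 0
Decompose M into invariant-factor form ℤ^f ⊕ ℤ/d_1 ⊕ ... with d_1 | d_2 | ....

rank_ℚ(R)=4; free=4−4=0
SNF(R) diag = [5, 10, 20, 40] → torsion [5, 10, 20, 40]

Answer: M ≅ ℤ/5 ⊕ ℤ/10 ⊕ ℤ/20 ⊕ ℤ/40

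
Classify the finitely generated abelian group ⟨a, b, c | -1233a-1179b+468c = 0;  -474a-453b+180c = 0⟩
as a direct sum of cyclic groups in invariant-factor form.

Answer: M ≅ ℤ^1 ⊕ ℤ/3 ⊕ ℤ/9

Derivation:
rank_ℚ(R)=2; free=3−2=1
SNF(R) diag = [3, 9] → torsion [3, 9]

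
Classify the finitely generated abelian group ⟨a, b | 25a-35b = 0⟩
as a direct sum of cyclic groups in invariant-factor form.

Answer: M ≅ ℤ^1 ⊕ ℤ/5

Derivation:
rank_ℚ(R)=1; free=2−1=1
SNF(R) diag = [5] → torsion [5]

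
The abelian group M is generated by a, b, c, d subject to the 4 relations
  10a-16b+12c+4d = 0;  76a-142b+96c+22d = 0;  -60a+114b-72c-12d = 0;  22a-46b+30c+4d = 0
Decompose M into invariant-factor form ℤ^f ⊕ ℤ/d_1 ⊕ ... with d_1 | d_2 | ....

Answer: M ≅ ℤ/2 ⊕ ℤ/6 ⊕ ℤ/6 ⊕ ℤ/18

Derivation:
rank_ℚ(R)=4; free=4−4=0
SNF(R) diag = [2, 6, 6, 18] → torsion [2, 6, 6, 18]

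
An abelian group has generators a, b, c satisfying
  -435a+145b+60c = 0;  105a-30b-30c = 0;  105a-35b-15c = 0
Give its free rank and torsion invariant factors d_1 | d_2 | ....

rank_ℚ(R)=3; free=3−3=0
SNF(R) diag = [5, 15, 15] → torsion [5, 15, 15]

Answer: M ≅ ℤ/5 ⊕ ℤ/15 ⊕ ℤ/15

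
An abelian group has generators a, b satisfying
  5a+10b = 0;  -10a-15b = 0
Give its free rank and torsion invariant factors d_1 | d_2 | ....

rank_ℚ(R)=2; free=2−2=0
SNF(R) diag = [5, 5] → torsion [5, 5]

Answer: M ≅ ℤ/5 ⊕ ℤ/5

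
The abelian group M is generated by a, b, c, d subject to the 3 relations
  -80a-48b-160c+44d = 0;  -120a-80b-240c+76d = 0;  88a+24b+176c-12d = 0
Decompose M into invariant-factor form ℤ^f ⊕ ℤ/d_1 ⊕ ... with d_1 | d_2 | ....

rank_ℚ(R)=3; free=4−3=1
SNF(R) diag = [4, 8, 8] → torsion [4, 8, 8]

Answer: M ≅ ℤ^1 ⊕ ℤ/4 ⊕ ℤ/8 ⊕ ℤ/8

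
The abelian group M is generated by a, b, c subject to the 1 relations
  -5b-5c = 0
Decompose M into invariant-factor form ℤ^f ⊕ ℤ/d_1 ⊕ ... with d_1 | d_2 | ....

Answer: M ≅ ℤ^2 ⊕ ℤ/5

Derivation:
rank_ℚ(R)=1; free=3−1=2
SNF(R) diag = [5] → torsion [5]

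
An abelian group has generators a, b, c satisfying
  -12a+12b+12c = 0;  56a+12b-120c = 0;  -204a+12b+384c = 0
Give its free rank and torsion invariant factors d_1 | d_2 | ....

rank_ℚ(R)=3; free=3−3=0
SNF(R) diag = [4, 12, 12] → torsion [4, 12, 12]

Answer: M ≅ ℤ/4 ⊕ ℤ/12 ⊕ ℤ/12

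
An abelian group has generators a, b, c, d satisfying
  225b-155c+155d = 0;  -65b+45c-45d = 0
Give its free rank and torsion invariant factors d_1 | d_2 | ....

Answer: M ≅ ℤ^2 ⊕ ℤ/5 ⊕ ℤ/10

Derivation:
rank_ℚ(R)=2; free=4−2=2
SNF(R) diag = [5, 10] → torsion [5, 10]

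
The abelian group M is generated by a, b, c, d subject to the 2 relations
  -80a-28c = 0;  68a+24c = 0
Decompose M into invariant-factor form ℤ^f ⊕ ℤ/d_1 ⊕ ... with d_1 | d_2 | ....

rank_ℚ(R)=2; free=4−2=2
SNF(R) diag = [4, 4] → torsion [4, 4]

Answer: M ≅ ℤ^2 ⊕ ℤ/4 ⊕ ℤ/4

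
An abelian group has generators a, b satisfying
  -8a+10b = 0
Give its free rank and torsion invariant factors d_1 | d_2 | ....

rank_ℚ(R)=1; free=2−1=1
SNF(R) diag = [2] → torsion [2]

Answer: M ≅ ℤ^1 ⊕ ℤ/2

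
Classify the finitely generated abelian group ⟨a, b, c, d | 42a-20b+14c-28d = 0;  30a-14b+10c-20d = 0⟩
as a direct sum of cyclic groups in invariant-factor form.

rank_ℚ(R)=2; free=4−2=2
SNF(R) diag = [2, 2] → torsion [2, 2]

Answer: M ≅ ℤ^2 ⊕ ℤ/2 ⊕ ℤ/2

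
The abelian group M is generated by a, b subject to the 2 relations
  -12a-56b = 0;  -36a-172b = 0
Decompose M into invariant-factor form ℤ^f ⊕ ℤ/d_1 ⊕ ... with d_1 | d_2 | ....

Answer: M ≅ ℤ/4 ⊕ ℤ/12

Derivation:
rank_ℚ(R)=2; free=2−2=0
SNF(R) diag = [4, 12] → torsion [4, 12]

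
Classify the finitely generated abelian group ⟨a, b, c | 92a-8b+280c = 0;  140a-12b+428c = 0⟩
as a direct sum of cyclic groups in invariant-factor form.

Answer: M ≅ ℤ^1 ⊕ ℤ/4 ⊕ ℤ/4

Derivation:
rank_ℚ(R)=2; free=3−2=1
SNF(R) diag = [4, 4] → torsion [4, 4]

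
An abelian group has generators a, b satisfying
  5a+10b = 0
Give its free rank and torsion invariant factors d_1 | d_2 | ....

rank_ℚ(R)=1; free=2−1=1
SNF(R) diag = [5] → torsion [5]

Answer: M ≅ ℤ^1 ⊕ ℤ/5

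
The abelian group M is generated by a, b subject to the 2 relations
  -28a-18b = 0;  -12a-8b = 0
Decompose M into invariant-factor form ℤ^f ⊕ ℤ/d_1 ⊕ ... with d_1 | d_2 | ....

rank_ℚ(R)=2; free=2−2=0
SNF(R) diag = [2, 4] → torsion [2, 4]

Answer: M ≅ ℤ/2 ⊕ ℤ/4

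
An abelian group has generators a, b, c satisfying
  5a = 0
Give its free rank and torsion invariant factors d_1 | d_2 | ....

rank_ℚ(R)=1; free=3−1=2
SNF(R) diag = [5] → torsion [5]

Answer: M ≅ ℤ^2 ⊕ ℤ/5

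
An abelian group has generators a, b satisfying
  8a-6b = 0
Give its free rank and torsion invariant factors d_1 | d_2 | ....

Answer: M ≅ ℤ^1 ⊕ ℤ/2

Derivation:
rank_ℚ(R)=1; free=2−1=1
SNF(R) diag = [2] → torsion [2]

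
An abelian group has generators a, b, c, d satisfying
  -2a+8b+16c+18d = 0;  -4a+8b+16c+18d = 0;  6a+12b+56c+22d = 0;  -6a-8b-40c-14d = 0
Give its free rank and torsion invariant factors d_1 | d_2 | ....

rank_ℚ(R)=4; free=4−4=0
SNF(R) diag = [2, 2, 4, 8] → torsion [2, 2, 4, 8]

Answer: M ≅ ℤ/2 ⊕ ℤ/2 ⊕ ℤ/4 ⊕ ℤ/8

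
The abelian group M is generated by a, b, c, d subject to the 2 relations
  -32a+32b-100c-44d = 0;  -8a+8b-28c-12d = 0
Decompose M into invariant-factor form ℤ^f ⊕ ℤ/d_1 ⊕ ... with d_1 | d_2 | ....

rank_ℚ(R)=2; free=4−2=2
SNF(R) diag = [4, 8] → torsion [4, 8]

Answer: M ≅ ℤ^2 ⊕ ℤ/4 ⊕ ℤ/8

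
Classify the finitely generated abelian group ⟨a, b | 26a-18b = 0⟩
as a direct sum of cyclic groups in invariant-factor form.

Answer: M ≅ ℤ^1 ⊕ ℤ/2

Derivation:
rank_ℚ(R)=1; free=2−1=1
SNF(R) diag = [2] → torsion [2]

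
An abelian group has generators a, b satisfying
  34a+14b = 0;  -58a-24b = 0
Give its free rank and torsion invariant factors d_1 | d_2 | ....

rank_ℚ(R)=2; free=2−2=0
SNF(R) diag = [2, 2] → torsion [2, 2]

Answer: M ≅ ℤ/2 ⊕ ℤ/2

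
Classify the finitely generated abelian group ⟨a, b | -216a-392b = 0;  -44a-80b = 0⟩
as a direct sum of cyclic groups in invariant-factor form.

Answer: M ≅ ℤ/4 ⊕ ℤ/8

Derivation:
rank_ℚ(R)=2; free=2−2=0
SNF(R) diag = [4, 8] → torsion [4, 8]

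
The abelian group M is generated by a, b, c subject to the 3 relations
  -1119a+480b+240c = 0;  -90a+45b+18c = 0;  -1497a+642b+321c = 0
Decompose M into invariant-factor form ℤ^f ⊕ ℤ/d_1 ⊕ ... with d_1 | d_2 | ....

Answer: M ≅ ℤ/3 ⊕ ℤ/9 ⊕ ℤ/27

Derivation:
rank_ℚ(R)=3; free=3−3=0
SNF(R) diag = [3, 9, 27] → torsion [3, 9, 27]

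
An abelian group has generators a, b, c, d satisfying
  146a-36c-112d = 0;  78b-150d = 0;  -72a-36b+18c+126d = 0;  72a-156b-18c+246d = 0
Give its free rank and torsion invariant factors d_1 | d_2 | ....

rank_ℚ(R)=4; free=4−4=0
SNF(R) diag = [2, 6, 18, 36] → torsion [2, 6, 18, 36]

Answer: M ≅ ℤ/2 ⊕ ℤ/6 ⊕ ℤ/18 ⊕ ℤ/36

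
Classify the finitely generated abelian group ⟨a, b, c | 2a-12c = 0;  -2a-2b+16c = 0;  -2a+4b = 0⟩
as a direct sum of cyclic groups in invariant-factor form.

rank_ℚ(R)=3; free=3−3=0
SNF(R) diag = [2, 2, 4] → torsion [2, 2, 4]

Answer: M ≅ ℤ/2 ⊕ ℤ/2 ⊕ ℤ/4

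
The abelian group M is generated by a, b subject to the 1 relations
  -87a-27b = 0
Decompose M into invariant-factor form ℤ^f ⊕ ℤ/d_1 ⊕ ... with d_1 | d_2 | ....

Answer: M ≅ ℤ^1 ⊕ ℤ/3

Derivation:
rank_ℚ(R)=1; free=2−1=1
SNF(R) diag = [3] → torsion [3]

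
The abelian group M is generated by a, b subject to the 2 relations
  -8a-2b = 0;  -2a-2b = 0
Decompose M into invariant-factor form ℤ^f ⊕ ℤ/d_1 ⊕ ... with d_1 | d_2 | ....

Answer: M ≅ ℤ/2 ⊕ ℤ/6

Derivation:
rank_ℚ(R)=2; free=2−2=0
SNF(R) diag = [2, 6] → torsion [2, 6]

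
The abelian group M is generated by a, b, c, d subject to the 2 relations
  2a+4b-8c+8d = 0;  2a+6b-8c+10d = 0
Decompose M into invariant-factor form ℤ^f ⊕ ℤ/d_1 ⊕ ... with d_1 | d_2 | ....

rank_ℚ(R)=2; free=4−2=2
SNF(R) diag = [2, 2] → torsion [2, 2]

Answer: M ≅ ℤ^2 ⊕ ℤ/2 ⊕ ℤ/2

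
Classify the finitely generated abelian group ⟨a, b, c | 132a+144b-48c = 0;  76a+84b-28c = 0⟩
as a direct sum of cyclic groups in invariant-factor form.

rank_ℚ(R)=2; free=3−2=1
SNF(R) diag = [4, 12] → torsion [4, 12]

Answer: M ≅ ℤ^1 ⊕ ℤ/4 ⊕ ℤ/12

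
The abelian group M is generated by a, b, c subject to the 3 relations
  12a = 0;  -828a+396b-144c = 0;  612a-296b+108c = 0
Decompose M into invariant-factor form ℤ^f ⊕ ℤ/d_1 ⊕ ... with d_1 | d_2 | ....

rank_ℚ(R)=3; free=3−3=0
SNF(R) diag = [4, 12, 36] → torsion [4, 12, 36]

Answer: M ≅ ℤ/4 ⊕ ℤ/12 ⊕ ℤ/36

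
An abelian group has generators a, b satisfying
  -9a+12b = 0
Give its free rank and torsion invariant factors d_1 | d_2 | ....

Answer: M ≅ ℤ^1 ⊕ ℤ/3

Derivation:
rank_ℚ(R)=1; free=2−1=1
SNF(R) diag = [3] → torsion [3]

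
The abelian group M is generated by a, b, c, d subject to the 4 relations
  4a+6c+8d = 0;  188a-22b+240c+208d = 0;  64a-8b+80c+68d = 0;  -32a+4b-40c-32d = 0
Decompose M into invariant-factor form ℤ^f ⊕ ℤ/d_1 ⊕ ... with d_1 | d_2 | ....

rank_ℚ(R)=4; free=4−4=0
SNF(R) diag = [2, 2, 4, 8] → torsion [2, 2, 4, 8]

Answer: M ≅ ℤ/2 ⊕ ℤ/2 ⊕ ℤ/4 ⊕ ℤ/8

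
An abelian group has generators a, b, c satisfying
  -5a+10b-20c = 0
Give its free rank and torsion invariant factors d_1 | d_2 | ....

rank_ℚ(R)=1; free=3−1=2
SNF(R) diag = [5] → torsion [5]

Answer: M ≅ ℤ^2 ⊕ ℤ/5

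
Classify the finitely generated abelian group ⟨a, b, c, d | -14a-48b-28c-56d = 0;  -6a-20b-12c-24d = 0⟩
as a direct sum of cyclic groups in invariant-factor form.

rank_ℚ(R)=2; free=4−2=2
SNF(R) diag = [2, 4] → torsion [2, 4]

Answer: M ≅ ℤ^2 ⊕ ℤ/2 ⊕ ℤ/4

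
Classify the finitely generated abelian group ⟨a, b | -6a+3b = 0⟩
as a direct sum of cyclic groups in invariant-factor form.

rank_ℚ(R)=1; free=2−1=1
SNF(R) diag = [3] → torsion [3]

Answer: M ≅ ℤ^1 ⊕ ℤ/3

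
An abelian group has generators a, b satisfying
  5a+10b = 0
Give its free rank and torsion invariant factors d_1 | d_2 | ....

Answer: M ≅ ℤ^1 ⊕ ℤ/5

Derivation:
rank_ℚ(R)=1; free=2−1=1
SNF(R) diag = [5] → torsion [5]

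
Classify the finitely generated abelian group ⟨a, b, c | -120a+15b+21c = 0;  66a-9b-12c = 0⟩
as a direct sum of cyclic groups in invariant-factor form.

Answer: M ≅ ℤ^1 ⊕ ℤ/3 ⊕ ℤ/3

Derivation:
rank_ℚ(R)=2; free=3−2=1
SNF(R) diag = [3, 3] → torsion [3, 3]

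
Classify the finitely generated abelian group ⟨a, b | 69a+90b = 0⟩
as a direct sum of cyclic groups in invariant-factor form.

Answer: M ≅ ℤ^1 ⊕ ℤ/3

Derivation:
rank_ℚ(R)=1; free=2−1=1
SNF(R) diag = [3] → torsion [3]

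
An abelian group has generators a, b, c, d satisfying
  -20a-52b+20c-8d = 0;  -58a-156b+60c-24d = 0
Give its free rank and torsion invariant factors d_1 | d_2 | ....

Answer: M ≅ ℤ^2 ⊕ ℤ/2 ⊕ ℤ/4

Derivation:
rank_ℚ(R)=2; free=4−2=2
SNF(R) diag = [2, 4] → torsion [2, 4]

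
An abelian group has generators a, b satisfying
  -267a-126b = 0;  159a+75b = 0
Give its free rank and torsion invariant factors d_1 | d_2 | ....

rank_ℚ(R)=2; free=2−2=0
SNF(R) diag = [3, 3] → torsion [3, 3]

Answer: M ≅ ℤ/3 ⊕ ℤ/3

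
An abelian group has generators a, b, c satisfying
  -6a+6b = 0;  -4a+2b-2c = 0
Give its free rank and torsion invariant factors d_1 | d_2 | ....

Answer: M ≅ ℤ^1 ⊕ ℤ/2 ⊕ ℤ/6

Derivation:
rank_ℚ(R)=2; free=3−2=1
SNF(R) diag = [2, 6] → torsion [2, 6]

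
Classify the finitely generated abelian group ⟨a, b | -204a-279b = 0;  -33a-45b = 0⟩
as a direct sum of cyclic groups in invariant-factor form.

rank_ℚ(R)=2; free=2−2=0
SNF(R) diag = [3, 9] → torsion [3, 9]

Answer: M ≅ ℤ/3 ⊕ ℤ/9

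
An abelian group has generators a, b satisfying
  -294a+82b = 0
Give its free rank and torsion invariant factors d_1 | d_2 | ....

Answer: M ≅ ℤ^1 ⊕ ℤ/2

Derivation:
rank_ℚ(R)=1; free=2−1=1
SNF(R) diag = [2] → torsion [2]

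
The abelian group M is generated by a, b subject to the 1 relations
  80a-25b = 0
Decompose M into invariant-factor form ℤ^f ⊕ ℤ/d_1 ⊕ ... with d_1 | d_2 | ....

rank_ℚ(R)=1; free=2−1=1
SNF(R) diag = [5] → torsion [5]

Answer: M ≅ ℤ^1 ⊕ ℤ/5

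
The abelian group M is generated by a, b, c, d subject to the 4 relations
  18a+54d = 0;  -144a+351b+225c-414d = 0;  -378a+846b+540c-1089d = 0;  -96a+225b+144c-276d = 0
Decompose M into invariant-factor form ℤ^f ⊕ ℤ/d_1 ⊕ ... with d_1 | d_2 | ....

rank_ℚ(R)=4; free=4−4=0
SNF(R) diag = [3, 9, 9, 18] → torsion [3, 9, 9, 18]

Answer: M ≅ ℤ/3 ⊕ ℤ/9 ⊕ ℤ/9 ⊕ ℤ/18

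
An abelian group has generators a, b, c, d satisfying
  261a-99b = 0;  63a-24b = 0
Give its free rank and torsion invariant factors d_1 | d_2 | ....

rank_ℚ(R)=2; free=4−2=2
SNF(R) diag = [3, 9] → torsion [3, 9]

Answer: M ≅ ℤ^2 ⊕ ℤ/3 ⊕ ℤ/9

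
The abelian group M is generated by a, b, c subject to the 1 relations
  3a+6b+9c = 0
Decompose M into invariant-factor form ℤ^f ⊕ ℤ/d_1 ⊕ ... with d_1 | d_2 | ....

rank_ℚ(R)=1; free=3−1=2
SNF(R) diag = [3] → torsion [3]

Answer: M ≅ ℤ^2 ⊕ ℤ/3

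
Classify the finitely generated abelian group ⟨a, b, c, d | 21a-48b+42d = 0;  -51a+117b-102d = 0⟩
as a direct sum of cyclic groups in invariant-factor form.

rank_ℚ(R)=2; free=4−2=2
SNF(R) diag = [3, 3] → torsion [3, 3]

Answer: M ≅ ℤ^2 ⊕ ℤ/3 ⊕ ℤ/3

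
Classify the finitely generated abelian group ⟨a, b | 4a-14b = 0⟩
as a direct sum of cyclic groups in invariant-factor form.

rank_ℚ(R)=1; free=2−1=1
SNF(R) diag = [2] → torsion [2]

Answer: M ≅ ℤ^1 ⊕ ℤ/2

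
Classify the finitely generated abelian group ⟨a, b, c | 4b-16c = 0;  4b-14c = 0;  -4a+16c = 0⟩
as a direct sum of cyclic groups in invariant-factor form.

rank_ℚ(R)=3; free=3−3=0
SNF(R) diag = [2, 4, 4] → torsion [2, 4, 4]

Answer: M ≅ ℤ/2 ⊕ ℤ/4 ⊕ ℤ/4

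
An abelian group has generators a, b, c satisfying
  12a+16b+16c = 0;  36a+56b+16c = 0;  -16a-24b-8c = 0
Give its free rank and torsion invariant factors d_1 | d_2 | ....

Answer: M ≅ ℤ/4 ⊕ ℤ/8 ⊕ ℤ/8

Derivation:
rank_ℚ(R)=3; free=3−3=0
SNF(R) diag = [4, 8, 8] → torsion [4, 8, 8]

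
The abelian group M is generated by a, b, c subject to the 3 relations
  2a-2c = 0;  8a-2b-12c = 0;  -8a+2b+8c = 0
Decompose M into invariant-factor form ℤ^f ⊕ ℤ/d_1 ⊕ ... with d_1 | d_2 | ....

Answer: M ≅ ℤ/2 ⊕ ℤ/2 ⊕ ℤ/4

Derivation:
rank_ℚ(R)=3; free=3−3=0
SNF(R) diag = [2, 2, 4] → torsion [2, 2, 4]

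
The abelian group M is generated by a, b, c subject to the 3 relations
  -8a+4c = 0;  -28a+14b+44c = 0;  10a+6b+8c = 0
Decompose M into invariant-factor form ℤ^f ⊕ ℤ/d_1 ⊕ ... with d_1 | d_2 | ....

rank_ℚ(R)=3; free=3−3=0
SNF(R) diag = [2, 2, 4] → torsion [2, 2, 4]

Answer: M ≅ ℤ/2 ⊕ ℤ/2 ⊕ ℤ/4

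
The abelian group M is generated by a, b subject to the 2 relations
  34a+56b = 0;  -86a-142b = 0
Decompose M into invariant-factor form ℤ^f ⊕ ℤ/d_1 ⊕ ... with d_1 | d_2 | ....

Answer: M ≅ ℤ/2 ⊕ ℤ/6

Derivation:
rank_ℚ(R)=2; free=2−2=0
SNF(R) diag = [2, 6] → torsion [2, 6]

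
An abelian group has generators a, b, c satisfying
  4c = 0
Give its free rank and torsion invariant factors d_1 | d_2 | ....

rank_ℚ(R)=1; free=3−1=2
SNF(R) diag = [4] → torsion [4]

Answer: M ≅ ℤ^2 ⊕ ℤ/4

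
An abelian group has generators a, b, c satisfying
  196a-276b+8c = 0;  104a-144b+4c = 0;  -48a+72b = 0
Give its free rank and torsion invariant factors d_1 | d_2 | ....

Answer: M ≅ ℤ/4 ⊕ ℤ/12 ⊕ ℤ/24

Derivation:
rank_ℚ(R)=3; free=3−3=0
SNF(R) diag = [4, 12, 24] → torsion [4, 12, 24]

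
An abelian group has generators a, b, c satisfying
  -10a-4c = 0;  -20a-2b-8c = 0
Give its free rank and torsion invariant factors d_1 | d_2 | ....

Answer: M ≅ ℤ^1 ⊕ ℤ/2 ⊕ ℤ/2

Derivation:
rank_ℚ(R)=2; free=3−2=1
SNF(R) diag = [2, 2] → torsion [2, 2]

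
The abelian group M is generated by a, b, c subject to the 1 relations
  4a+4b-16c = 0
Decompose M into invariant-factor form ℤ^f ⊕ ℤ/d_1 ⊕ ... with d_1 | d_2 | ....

rank_ℚ(R)=1; free=3−1=2
SNF(R) diag = [4] → torsion [4]

Answer: M ≅ ℤ^2 ⊕ ℤ/4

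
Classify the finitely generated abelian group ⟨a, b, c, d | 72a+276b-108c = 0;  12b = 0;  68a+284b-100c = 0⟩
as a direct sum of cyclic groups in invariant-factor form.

rank_ℚ(R)=3; free=4−3=1
SNF(R) diag = [4, 12, 36] → torsion [4, 12, 36]

Answer: M ≅ ℤ^1 ⊕ ℤ/4 ⊕ ℤ/12 ⊕ ℤ/36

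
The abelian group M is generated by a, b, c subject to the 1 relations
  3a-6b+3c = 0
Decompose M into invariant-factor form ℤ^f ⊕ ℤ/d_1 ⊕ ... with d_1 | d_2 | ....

rank_ℚ(R)=1; free=3−1=2
SNF(R) diag = [3] → torsion [3]

Answer: M ≅ ℤ^2 ⊕ ℤ/3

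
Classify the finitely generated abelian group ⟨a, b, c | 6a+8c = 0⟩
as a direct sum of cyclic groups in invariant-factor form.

rank_ℚ(R)=1; free=3−1=2
SNF(R) diag = [2] → torsion [2]

Answer: M ≅ ℤ^2 ⊕ ℤ/2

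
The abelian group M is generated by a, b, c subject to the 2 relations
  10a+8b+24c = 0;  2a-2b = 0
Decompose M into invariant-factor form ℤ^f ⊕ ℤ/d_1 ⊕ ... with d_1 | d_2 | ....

Answer: M ≅ ℤ^1 ⊕ ℤ/2 ⊕ ℤ/6

Derivation:
rank_ℚ(R)=2; free=3−2=1
SNF(R) diag = [2, 6] → torsion [2, 6]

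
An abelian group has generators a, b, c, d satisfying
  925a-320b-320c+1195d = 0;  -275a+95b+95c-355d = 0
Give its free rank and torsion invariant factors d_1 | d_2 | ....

Answer: M ≅ ℤ^2 ⊕ ℤ/5 ⊕ ℤ/5

Derivation:
rank_ℚ(R)=2; free=4−2=2
SNF(R) diag = [5, 5] → torsion [5, 5]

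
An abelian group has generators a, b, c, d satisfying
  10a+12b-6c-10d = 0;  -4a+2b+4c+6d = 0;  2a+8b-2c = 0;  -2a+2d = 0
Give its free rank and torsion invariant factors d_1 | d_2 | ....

rank_ℚ(R)=4; free=4−4=0
SNF(R) diag = [2, 2, 6, 6] → torsion [2, 2, 6, 6]

Answer: M ≅ ℤ/2 ⊕ ℤ/2 ⊕ ℤ/6 ⊕ ℤ/6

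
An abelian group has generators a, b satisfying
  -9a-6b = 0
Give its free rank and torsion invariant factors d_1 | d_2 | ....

rank_ℚ(R)=1; free=2−1=1
SNF(R) diag = [3] → torsion [3]

Answer: M ≅ ℤ^1 ⊕ ℤ/3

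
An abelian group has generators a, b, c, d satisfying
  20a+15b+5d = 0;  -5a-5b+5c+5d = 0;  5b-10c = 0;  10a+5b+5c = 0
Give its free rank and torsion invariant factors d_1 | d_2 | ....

Answer: M ≅ ℤ/5 ⊕ ℤ/5 ⊕ ℤ/5 ⊕ ℤ/5

Derivation:
rank_ℚ(R)=4; free=4−4=0
SNF(R) diag = [5, 5, 5, 5] → torsion [5, 5, 5, 5]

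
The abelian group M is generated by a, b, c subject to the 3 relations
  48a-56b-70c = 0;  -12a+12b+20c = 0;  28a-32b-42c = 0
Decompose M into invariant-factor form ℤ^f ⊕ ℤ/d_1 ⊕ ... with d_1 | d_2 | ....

Answer: M ≅ ℤ/2 ⊕ ℤ/4 ⊕ ℤ/4

Derivation:
rank_ℚ(R)=3; free=3−3=0
SNF(R) diag = [2, 4, 4] → torsion [2, 4, 4]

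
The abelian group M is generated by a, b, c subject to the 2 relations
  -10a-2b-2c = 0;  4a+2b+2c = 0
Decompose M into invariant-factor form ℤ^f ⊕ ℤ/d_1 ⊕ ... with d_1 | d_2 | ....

Answer: M ≅ ℤ^1 ⊕ ℤ/2 ⊕ ℤ/6

Derivation:
rank_ℚ(R)=2; free=3−2=1
SNF(R) diag = [2, 6] → torsion [2, 6]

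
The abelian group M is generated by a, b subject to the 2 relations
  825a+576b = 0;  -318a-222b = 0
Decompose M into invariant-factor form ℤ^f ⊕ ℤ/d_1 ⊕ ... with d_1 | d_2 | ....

Answer: M ≅ ℤ/3 ⊕ ℤ/6

Derivation:
rank_ℚ(R)=2; free=2−2=0
SNF(R) diag = [3, 6] → torsion [3, 6]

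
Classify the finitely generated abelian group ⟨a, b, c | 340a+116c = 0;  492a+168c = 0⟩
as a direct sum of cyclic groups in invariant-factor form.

rank_ℚ(R)=2; free=3−2=1
SNF(R) diag = [4, 12] → torsion [4, 12]

Answer: M ≅ ℤ^1 ⊕ ℤ/4 ⊕ ℤ/12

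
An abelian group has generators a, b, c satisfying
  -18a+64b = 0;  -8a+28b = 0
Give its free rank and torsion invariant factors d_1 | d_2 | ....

Answer: M ≅ ℤ^1 ⊕ ℤ/2 ⊕ ℤ/4

Derivation:
rank_ℚ(R)=2; free=3−2=1
SNF(R) diag = [2, 4] → torsion [2, 4]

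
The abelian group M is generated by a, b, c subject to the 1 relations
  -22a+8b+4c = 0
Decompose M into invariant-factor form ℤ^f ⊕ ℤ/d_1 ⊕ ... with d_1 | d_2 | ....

rank_ℚ(R)=1; free=3−1=2
SNF(R) diag = [2] → torsion [2]

Answer: M ≅ ℤ^2 ⊕ ℤ/2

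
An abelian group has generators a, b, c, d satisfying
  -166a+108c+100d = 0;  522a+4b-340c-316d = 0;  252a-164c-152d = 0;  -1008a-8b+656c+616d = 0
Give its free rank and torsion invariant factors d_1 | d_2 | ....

rank_ℚ(R)=4; free=4−4=0
SNF(R) diag = [2, 4, 4, 8] → torsion [2, 4, 4, 8]

Answer: M ≅ ℤ/2 ⊕ ℤ/4 ⊕ ℤ/4 ⊕ ℤ/8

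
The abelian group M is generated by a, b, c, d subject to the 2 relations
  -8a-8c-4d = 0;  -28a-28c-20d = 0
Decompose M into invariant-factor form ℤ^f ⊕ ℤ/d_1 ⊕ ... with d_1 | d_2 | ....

Answer: M ≅ ℤ^2 ⊕ ℤ/4 ⊕ ℤ/12

Derivation:
rank_ℚ(R)=2; free=4−2=2
SNF(R) diag = [4, 12] → torsion [4, 12]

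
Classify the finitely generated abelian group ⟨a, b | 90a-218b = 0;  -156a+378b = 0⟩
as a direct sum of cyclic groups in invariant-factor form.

Answer: M ≅ ℤ/2 ⊕ ℤ/6

Derivation:
rank_ℚ(R)=2; free=2−2=0
SNF(R) diag = [2, 6] → torsion [2, 6]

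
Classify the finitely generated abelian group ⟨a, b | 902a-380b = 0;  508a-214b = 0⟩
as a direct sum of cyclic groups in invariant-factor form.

rank_ℚ(R)=2; free=2−2=0
SNF(R) diag = [2, 6] → torsion [2, 6]

Answer: M ≅ ℤ/2 ⊕ ℤ/6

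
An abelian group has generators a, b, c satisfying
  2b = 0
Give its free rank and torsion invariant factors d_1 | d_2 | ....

rank_ℚ(R)=1; free=3−1=2
SNF(R) diag = [2] → torsion [2]

Answer: M ≅ ℤ^2 ⊕ ℤ/2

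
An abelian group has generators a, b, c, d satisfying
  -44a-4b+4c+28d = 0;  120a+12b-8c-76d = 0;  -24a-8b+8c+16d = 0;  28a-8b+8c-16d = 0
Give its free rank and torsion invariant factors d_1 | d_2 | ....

Answer: M ≅ ℤ/4 ⊕ ℤ/4 ⊕ ℤ/4 ⊕ ℤ/8

Derivation:
rank_ℚ(R)=4; free=4−4=0
SNF(R) diag = [4, 4, 4, 8] → torsion [4, 4, 4, 8]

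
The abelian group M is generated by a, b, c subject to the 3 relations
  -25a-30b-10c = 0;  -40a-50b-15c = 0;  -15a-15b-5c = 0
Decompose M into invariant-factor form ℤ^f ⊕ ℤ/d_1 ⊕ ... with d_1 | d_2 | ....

rank_ℚ(R)=3; free=3−3=0
SNF(R) diag = [5, 5, 5] → torsion [5, 5, 5]

Answer: M ≅ ℤ/5 ⊕ ℤ/5 ⊕ ℤ/5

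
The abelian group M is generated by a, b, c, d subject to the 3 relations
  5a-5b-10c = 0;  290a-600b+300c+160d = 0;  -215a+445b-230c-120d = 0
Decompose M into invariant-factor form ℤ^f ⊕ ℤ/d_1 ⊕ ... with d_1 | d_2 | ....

Answer: M ≅ ℤ^1 ⊕ ℤ/5 ⊕ ℤ/10 ⊕ ℤ/20

Derivation:
rank_ℚ(R)=3; free=4−3=1
SNF(R) diag = [5, 10, 20] → torsion [5, 10, 20]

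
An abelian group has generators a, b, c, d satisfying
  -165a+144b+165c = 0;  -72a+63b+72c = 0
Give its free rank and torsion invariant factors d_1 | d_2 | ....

rank_ℚ(R)=2; free=4−2=2
SNF(R) diag = [3, 9] → torsion [3, 9]

Answer: M ≅ ℤ^2 ⊕ ℤ/3 ⊕ ℤ/9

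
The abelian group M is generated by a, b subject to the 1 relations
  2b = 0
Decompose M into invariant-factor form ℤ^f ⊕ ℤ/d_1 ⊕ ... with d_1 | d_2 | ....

rank_ℚ(R)=1; free=2−1=1
SNF(R) diag = [2] → torsion [2]

Answer: M ≅ ℤ^1 ⊕ ℤ/2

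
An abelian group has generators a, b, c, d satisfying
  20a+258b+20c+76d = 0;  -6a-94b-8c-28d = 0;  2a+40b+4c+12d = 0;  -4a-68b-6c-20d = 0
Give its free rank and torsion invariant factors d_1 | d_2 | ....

Answer: M ≅ ℤ/2 ⊕ ℤ/2 ⊕ ℤ/2 ⊕ ℤ/4

Derivation:
rank_ℚ(R)=4; free=4−4=0
SNF(R) diag = [2, 2, 2, 4] → torsion [2, 2, 2, 4]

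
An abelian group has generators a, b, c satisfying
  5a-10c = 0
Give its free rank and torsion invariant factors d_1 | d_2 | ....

rank_ℚ(R)=1; free=3−1=2
SNF(R) diag = [5] → torsion [5]

Answer: M ≅ ℤ^2 ⊕ ℤ/5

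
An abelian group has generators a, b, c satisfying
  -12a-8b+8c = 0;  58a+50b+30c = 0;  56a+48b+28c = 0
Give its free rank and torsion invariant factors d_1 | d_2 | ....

Answer: M ≅ ℤ/2 ⊕ ℤ/4 ⊕ ℤ/12

Derivation:
rank_ℚ(R)=3; free=3−3=0
SNF(R) diag = [2, 4, 12] → torsion [2, 4, 12]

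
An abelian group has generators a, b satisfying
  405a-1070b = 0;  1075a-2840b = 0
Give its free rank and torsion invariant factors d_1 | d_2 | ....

rank_ℚ(R)=2; free=2−2=0
SNF(R) diag = [5, 10] → torsion [5, 10]

Answer: M ≅ ℤ/5 ⊕ ℤ/10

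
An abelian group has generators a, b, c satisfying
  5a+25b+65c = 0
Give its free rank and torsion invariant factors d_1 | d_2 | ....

Answer: M ≅ ℤ^2 ⊕ ℤ/5

Derivation:
rank_ℚ(R)=1; free=3−1=2
SNF(R) diag = [5] → torsion [5]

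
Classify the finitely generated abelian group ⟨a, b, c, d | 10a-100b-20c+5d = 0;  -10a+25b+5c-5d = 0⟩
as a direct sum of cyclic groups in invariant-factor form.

Answer: M ≅ ℤ^2 ⊕ ℤ/5 ⊕ ℤ/15

Derivation:
rank_ℚ(R)=2; free=4−2=2
SNF(R) diag = [5, 15] → torsion [5, 15]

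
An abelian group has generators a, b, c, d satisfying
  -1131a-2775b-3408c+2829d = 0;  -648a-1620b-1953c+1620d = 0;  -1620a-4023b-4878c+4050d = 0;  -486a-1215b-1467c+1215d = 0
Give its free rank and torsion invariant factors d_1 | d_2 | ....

rank_ℚ(R)=4; free=4−4=0
SNF(R) diag = [3, 9, 27, 81] → torsion [3, 9, 27, 81]

Answer: M ≅ ℤ/3 ⊕ ℤ/9 ⊕ ℤ/27 ⊕ ℤ/81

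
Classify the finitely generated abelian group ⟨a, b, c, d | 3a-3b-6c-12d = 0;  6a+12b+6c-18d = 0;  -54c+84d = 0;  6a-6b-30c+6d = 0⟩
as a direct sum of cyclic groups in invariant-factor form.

rank_ℚ(R)=4; free=4−4=0
SNF(R) diag = [3, 6, 18, 18] → torsion [3, 6, 18, 18]

Answer: M ≅ ℤ/3 ⊕ ℤ/6 ⊕ ℤ/18 ⊕ ℤ/18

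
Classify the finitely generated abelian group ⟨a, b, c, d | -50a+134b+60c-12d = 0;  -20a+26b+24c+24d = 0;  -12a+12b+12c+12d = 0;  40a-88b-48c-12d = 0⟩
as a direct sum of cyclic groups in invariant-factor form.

Answer: M ≅ ℤ/2 ⊕ ℤ/6 ⊕ ℤ/12 ⊕ ℤ/36

Derivation:
rank_ℚ(R)=4; free=4−4=0
SNF(R) diag = [2, 6, 12, 36] → torsion [2, 6, 12, 36]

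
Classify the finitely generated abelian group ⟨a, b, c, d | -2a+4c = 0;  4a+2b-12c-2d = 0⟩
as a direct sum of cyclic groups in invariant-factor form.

Answer: M ≅ ℤ^2 ⊕ ℤ/2 ⊕ ℤ/2

Derivation:
rank_ℚ(R)=2; free=4−2=2
SNF(R) diag = [2, 2] → torsion [2, 2]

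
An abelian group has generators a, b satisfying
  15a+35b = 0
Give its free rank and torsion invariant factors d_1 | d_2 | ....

Answer: M ≅ ℤ^1 ⊕ ℤ/5

Derivation:
rank_ℚ(R)=1; free=2−1=1
SNF(R) diag = [5] → torsion [5]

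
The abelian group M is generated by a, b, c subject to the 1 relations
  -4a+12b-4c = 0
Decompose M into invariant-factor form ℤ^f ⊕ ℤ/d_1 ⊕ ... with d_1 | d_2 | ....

Answer: M ≅ ℤ^2 ⊕ ℤ/4

Derivation:
rank_ℚ(R)=1; free=3−1=2
SNF(R) diag = [4] → torsion [4]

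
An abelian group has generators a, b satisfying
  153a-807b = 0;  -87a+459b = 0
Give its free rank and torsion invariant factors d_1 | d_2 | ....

rank_ℚ(R)=2; free=2−2=0
SNF(R) diag = [3, 6] → torsion [3, 6]

Answer: M ≅ ℤ/3 ⊕ ℤ/6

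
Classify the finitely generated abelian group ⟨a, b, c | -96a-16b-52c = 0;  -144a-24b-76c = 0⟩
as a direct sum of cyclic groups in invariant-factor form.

rank_ℚ(R)=2; free=3−2=1
SNF(R) diag = [4, 8] → torsion [4, 8]

Answer: M ≅ ℤ^1 ⊕ ℤ/4 ⊕ ℤ/8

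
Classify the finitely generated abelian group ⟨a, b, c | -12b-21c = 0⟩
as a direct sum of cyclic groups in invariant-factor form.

rank_ℚ(R)=1; free=3−1=2
SNF(R) diag = [3] → torsion [3]

Answer: M ≅ ℤ^2 ⊕ ℤ/3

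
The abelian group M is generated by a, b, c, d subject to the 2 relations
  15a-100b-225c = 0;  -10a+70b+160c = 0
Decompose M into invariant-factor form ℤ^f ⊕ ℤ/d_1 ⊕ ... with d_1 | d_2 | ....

Answer: M ≅ ℤ^2 ⊕ ℤ/5 ⊕ ℤ/10

Derivation:
rank_ℚ(R)=2; free=4−2=2
SNF(R) diag = [5, 10] → torsion [5, 10]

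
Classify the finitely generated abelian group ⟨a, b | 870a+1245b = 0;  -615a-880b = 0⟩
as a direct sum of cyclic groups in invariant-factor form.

rank_ℚ(R)=2; free=2−2=0
SNF(R) diag = [5, 15] → torsion [5, 15]

Answer: M ≅ ℤ/5 ⊕ ℤ/15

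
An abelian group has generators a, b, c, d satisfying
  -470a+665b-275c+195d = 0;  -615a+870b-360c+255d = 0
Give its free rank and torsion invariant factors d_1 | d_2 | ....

Answer: M ≅ ℤ^2 ⊕ ℤ/5 ⊕ ℤ/15

Derivation:
rank_ℚ(R)=2; free=4−2=2
SNF(R) diag = [5, 15] → torsion [5, 15]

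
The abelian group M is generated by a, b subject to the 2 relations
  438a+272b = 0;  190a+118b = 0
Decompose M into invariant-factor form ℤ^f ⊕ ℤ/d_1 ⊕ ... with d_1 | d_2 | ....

Answer: M ≅ ℤ/2 ⊕ ℤ/2

Derivation:
rank_ℚ(R)=2; free=2−2=0
SNF(R) diag = [2, 2] → torsion [2, 2]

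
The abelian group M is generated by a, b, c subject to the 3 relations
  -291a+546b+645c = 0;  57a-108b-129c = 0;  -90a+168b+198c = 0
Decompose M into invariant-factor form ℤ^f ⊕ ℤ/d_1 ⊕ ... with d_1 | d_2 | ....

rank_ℚ(R)=3; free=3−3=0
SNF(R) diag = [3, 6, 12] → torsion [3, 6, 12]

Answer: M ≅ ℤ/3 ⊕ ℤ/6 ⊕ ℤ/12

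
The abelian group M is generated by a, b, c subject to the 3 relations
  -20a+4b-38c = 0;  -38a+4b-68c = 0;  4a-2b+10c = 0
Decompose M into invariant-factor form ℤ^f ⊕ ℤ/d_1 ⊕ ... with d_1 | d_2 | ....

Answer: M ≅ ℤ/2 ⊕ ℤ/6 ⊕ ℤ/6

Derivation:
rank_ℚ(R)=3; free=3−3=0
SNF(R) diag = [2, 6, 6] → torsion [2, 6, 6]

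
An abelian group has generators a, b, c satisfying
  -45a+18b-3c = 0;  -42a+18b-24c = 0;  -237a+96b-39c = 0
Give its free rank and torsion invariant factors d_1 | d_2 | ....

rank_ℚ(R)=3; free=3−3=0
SNF(R) diag = [3, 6, 6] → torsion [3, 6, 6]

Answer: M ≅ ℤ/3 ⊕ ℤ/6 ⊕ ℤ/6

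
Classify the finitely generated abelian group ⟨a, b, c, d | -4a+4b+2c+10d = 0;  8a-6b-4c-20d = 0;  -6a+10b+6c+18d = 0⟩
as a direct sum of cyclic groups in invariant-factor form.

rank_ℚ(R)=3; free=4−3=1
SNF(R) diag = [2, 2, 6] → torsion [2, 2, 6]

Answer: M ≅ ℤ^1 ⊕ ℤ/2 ⊕ ℤ/2 ⊕ ℤ/6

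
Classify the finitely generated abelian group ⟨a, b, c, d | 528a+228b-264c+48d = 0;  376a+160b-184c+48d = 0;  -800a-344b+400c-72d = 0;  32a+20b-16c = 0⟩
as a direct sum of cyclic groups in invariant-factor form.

Answer: M ≅ ℤ/4 ⊕ ℤ/8 ⊕ ℤ/24 ⊕ ℤ/24

Derivation:
rank_ℚ(R)=4; free=4−4=0
SNF(R) diag = [4, 8, 24, 24] → torsion [4, 8, 24, 24]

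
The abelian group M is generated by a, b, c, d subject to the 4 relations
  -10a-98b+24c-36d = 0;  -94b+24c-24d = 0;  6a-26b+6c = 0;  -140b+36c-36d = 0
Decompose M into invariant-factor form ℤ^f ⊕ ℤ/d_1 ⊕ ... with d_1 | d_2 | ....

rank_ℚ(R)=4; free=4−4=0
SNF(R) diag = [2, 2, 6, 12] → torsion [2, 2, 6, 12]

Answer: M ≅ ℤ/2 ⊕ ℤ/2 ⊕ ℤ/6 ⊕ ℤ/12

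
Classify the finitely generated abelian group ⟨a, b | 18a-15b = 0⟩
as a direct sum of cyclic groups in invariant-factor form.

rank_ℚ(R)=1; free=2−1=1
SNF(R) diag = [3] → torsion [3]

Answer: M ≅ ℤ^1 ⊕ ℤ/3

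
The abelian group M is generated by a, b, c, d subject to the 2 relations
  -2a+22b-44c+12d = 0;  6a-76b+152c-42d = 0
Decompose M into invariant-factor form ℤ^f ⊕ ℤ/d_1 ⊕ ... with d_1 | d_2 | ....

rank_ℚ(R)=2; free=4−2=2
SNF(R) diag = [2, 2] → torsion [2, 2]

Answer: M ≅ ℤ^2 ⊕ ℤ/2 ⊕ ℤ/2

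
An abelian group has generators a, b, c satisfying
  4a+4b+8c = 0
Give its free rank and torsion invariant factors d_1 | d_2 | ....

rank_ℚ(R)=1; free=3−1=2
SNF(R) diag = [4] → torsion [4]

Answer: M ≅ ℤ^2 ⊕ ℤ/4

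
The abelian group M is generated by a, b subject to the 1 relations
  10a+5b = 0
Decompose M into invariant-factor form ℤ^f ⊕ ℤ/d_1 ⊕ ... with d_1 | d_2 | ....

rank_ℚ(R)=1; free=2−1=1
SNF(R) diag = [5] → torsion [5]

Answer: M ≅ ℤ^1 ⊕ ℤ/5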